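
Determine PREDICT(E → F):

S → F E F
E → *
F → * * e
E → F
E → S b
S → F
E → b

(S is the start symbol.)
{ '*' }

PREDICT(E → F) = (FIRST(RHS) \ {ε}) ∪ (FOLLOW(E) if ε ∈ FIRST(RHS), i.e. RHS ⇒* ε)
FIRST(F) = { '*' }
FIRST(F) = { '*' }
ε ∉ FIRST(F), so FOLLOW(E) is not added.
PREDICT(E → F) = { '*' }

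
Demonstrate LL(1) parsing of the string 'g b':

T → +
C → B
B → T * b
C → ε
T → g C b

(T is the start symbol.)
LL(1) parsing maintains a stack (initially the start symbol over $) and the input. At each step: if the stack top is a terminal, match it against the current input token; if it is a non-terminal N, replace it with the RHS of M[N, lookahead] (the unique production whose predict set contains the lookahead).

Stack is shown with the top on the left.

Stack    Input  Action
----------------------
T $      g b $  output T → g C b
g C b $  g b $  match 'g'
C b $    b $    output C → ε
b $      b $    match 'b'
$        $      accept

The string is accepted.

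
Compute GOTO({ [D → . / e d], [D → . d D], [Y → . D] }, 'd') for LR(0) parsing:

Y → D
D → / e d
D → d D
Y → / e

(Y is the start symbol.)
GOTO(I, 'd') = CLOSURE({ [A → αX.β] : [A → α.Xβ] ∈ I, X = 'd' })

Items with dot before 'd', with the dot advanced:
  [D → . d D] → [D → d . D]
Closure of the advanced items:
  [D → d . D] has the dot before D: add [D → . / e d], [D → . d D]

GOTO = { [D → . / e d], [D → . d D], [D → d . D] }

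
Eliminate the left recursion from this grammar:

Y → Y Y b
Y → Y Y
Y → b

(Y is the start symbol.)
Y is directly left-recursive. The standard transformation for
  A → A α₁ | ... | A α_m | β₁ | ... | β_n
is
  A  → β₁ A' | ... | β_n A'
  A' → α₁ A' | ... | α_m A' | ε

Y → b becomes Y → b Y'
Y → Y Y b becomes Y' → Y b Y'
Y → Y Y becomes Y' → Y Y'
Add Y' → ε

Resulting grammar:
Y → b Y'
Y' → Y b Y'
Y' → Y Y'
Y' → ε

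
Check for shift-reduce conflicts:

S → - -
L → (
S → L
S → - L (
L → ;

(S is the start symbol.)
No shift-reduce conflicts

Augment with S' → S and build the canonical LR(0) collection (I0 = CLOSURE({[S' → . S]}), then GOTO on every symbol after a dot until no new states appear). It has 9 states:
  I0: { [L → . (], [L → . ;], [S → . - -], [S → . - L (], [S → . L], [S' → . S] }  — shift
  I1: { [L → ( .] }  — reduce
  I2: { [L → . (], [L → . ;], [S → - . -], [S → - . L (] }  — shift
  I3: { [L → ; .] }  — reduce
  I4: { [S → L .] }  — reduce
  I5: { [S' → S .] }  — accept
  I6: { [S → - - .] }  — reduce
  I7: { [S → - L . (] }  — shift
  I8: { [S → - L ( .] }  — reduce

No state contains both a complete item and a shift item.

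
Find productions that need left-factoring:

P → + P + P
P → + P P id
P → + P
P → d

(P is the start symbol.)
Left-factoring is needed when two productions for the same non-terminal
share a common prefix on the right-hand side.

Productions for P:
  P → + P + P
  P → + P P id
  P → + P
  P → d

Found common prefix '+ P' in productions for P

Answer: Yes, P has productions with common prefix '+ P'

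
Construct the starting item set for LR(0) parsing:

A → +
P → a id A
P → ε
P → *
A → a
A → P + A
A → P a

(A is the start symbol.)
{ [A → . +], [A → . P + A], [A → . P a], [A → . a], [A' → . A], [P → . *], [P → . a id A], [P → .] }

First, augment the grammar with A' → A
I₀ = CLOSURE({ [A' → . A] }):
  [A' → . A] has the dot before A: add [A → . +], [A → . a], [A → . P + A], [A → . P a]
  [A → . P + A] has the dot before P: add [P → . a id A], [P → .], [P → . *]
No further items can be added.

I₀ = { [A → . +], [A → . P + A], [A → . P a], [A → . a], [A' → . A], [P → . *], [P → . a id A], [P → .] }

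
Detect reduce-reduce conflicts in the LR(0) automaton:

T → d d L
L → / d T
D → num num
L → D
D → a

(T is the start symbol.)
A reduce-reduce conflict occurs when an LR(0) state has two complete items [A → α .] and [B → β .] — both call for a reduction, and with no lookahead the parser cannot choose between them.

Augment with T' → T and build the canonical LR(0) collection (I0 = CLOSURE({[T' → . T]}), then GOTO on every symbol after a dot until no new states appear). It has 12 states:
  I0: { [T → . d d L], [T' → . T] }  — shift
  I1: { [T' → T .] }  — accept
  I2: { [T → d . d L] }  — shift
  I3: { [D → . a], [D → . num num], [L → . / d T], [L → . D], [T → d d . L] }  — shift
  I4: { [L → / . d T] }  — shift
  I5: { [L → D .] }  — reduce
  I6: { [T → d d L .] }  — reduce
  I7: { [D → a .] }  — reduce
  I8: { [D → num . num] }  — shift
  I9: { [D → num num .] }  — reduce
  I10: { [L → / d . T], [T → . d d L] }  — shift
  I11: { [L → / d T .] }  — reduce

No state contains more than one complete item.

Answer: No reduce-reduce conflicts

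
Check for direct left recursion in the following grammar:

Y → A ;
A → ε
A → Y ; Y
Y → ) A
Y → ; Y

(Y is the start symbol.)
No direct left recursion

Direct left recursion occurs when N → N α for some non-terminal N (the right-hand side begins with the left-hand side itself).

Y → A ;: starts with A
A → ε: starts with ε
A → Y ; Y: starts with Y
Y → ) A: starts with ')'
Y → ; Y: starts with ';'

No direct left recursion found.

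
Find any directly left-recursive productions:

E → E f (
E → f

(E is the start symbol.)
Direct left recursion occurs when N → N α for some non-terminal N (the right-hand side begins with the left-hand side itself).

E → E f (: LEFT RECURSIVE (starts with E)
E → f: starts with f

The grammar has direct left recursion on: E.

Answer: Yes, E is left-recursive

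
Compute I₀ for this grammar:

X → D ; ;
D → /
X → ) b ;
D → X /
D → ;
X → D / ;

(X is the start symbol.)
First, augment the grammar with X' → X
I₀ = CLOSURE({ [X' → . X] }):
  [X' → . X] has the dot before X: add [X → . D ; ;], [X → . ) b ;], [X → . D / ;]
  [X → . D ; ;] has the dot before D: add [D → . /], [D → . X /], [D → . ;]
No further items can be added.

I₀ = { [D → . /], [D → . ;], [D → . X /], [X → . ) b ;], [X → . D / ;], [X → . D ; ;], [X' → . X] }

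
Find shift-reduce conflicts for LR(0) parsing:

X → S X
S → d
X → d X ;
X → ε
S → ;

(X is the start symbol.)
A shift-reduce conflict occurs when an LR(0) state has both:
  - a complete (reduce) item [A → α .] (dot at the end), and
  - a shift item [B → β . c γ] (dot before a terminal).

Augment with X' → X and build the canonical LR(0) collection (I0 = CLOSURE({[X' → . X]}), then GOTO on every symbol after a dot until no new states appear). It has 8 states:
  I0: { [S → . ;], [S → . d], [X → . S X], [X → . d X ;], [X → .], [X' → . X] }  — shift, reduce
  I1: { [S → ; .] }  — reduce
  I2: { [S → . ;], [S → . d], [X → . S X], [X → . d X ;], [X → .], [X → S . X] }  — shift, reduce
  I3: { [X' → X .] }  — accept
  I4: { [S → . ;], [S → . d], [S → d .], [X → . S X], [X → . d X ;], [X → .], [X → d . X ;] }  — shift, 2 reduces
  I5: { [X → d X . ;] }  — shift
  I6: { [X → d X ; .] }  — reduce
  I7: { [X → S X .] }  — reduce

I0 contains reduce item [X → .] and shift items [S → . ;], [S → . d], [X → . d X ;] — shift-reduce conflict.
I2 contains reduce item [X → .] and shift items [S → . ;], [S → . d], [X → . d X ;] — shift-reduce conflict.
I4 contains reduce items [S → d .], [X → .] and shift items [S → . ;], [S → . d], [X → . d X ;] — shift-reduce conflict.

Answer: Yes — I0: [X → .] vs [S → . ;]; I2: [X → .] vs [S → . ;]; I4: [S → d .] vs [S → . ;]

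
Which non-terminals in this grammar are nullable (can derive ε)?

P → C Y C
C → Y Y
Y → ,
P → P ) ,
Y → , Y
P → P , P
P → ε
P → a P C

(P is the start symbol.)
A non-terminal is nullable if it can derive ε (the empty string): either it has an ε-production, or it has a production whose right-hand side consists entirely of nullable non-terminals.

ε-productions: P → ε
So P is immediately nullable.
No further non-terminal can be added: every production for the remaining non-terminals contains a terminal or a non-nullable non-terminal.
Nullable = { 'P' }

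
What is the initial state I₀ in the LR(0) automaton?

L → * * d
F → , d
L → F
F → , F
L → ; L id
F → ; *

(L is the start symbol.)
{ [F → . , F], [F → . , d], [F → . ; *], [L → . * * d], [L → . ; L id], [L → . F], [L' → . L] }

First, augment the grammar with L' → L
I₀ = CLOSURE({ [L' → . L] }):
  [L' → . L] has the dot before L: add [L → . * * d], [L → . F], [L → . ; L id]
  [L → . F] has the dot before F: add [F → . , d], [F → . , F], [F → . ; *]
No further items can be added.

I₀ = { [F → . , F], [F → . , d], [F → . ; *], [L → . * * d], [L → . ; L id], [L → . F], [L' → . L] }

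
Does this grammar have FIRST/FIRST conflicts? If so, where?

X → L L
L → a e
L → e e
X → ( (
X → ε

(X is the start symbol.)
No FIRST/FIRST conflicts.

A FIRST/FIRST conflict occurs when two productions N → α and N → β for the same non-terminal have FIRST(α) ∩ FIRST(β) ≠ ∅ (with ε ∈ FIRST of a nullable right-hand side, so two nullable alternatives also conflict).

FIRST sets of the non-terminals at (or reachable through a nullable prefix from) the front of some alternative:
  FIRST(L) = { 'a', 'e' }

Productions for X:
  X → L L: FIRST = { 'a', 'e' }
  X → ( (: FIRST = { '(' }
  X → ε: FIRST = { ε }
Productions for L:
  L → a e: FIRST = { 'a' }
  L → e e: FIRST = { 'e' }

All alternatives of each non-terminal have pairwise disjoint FIRST sets.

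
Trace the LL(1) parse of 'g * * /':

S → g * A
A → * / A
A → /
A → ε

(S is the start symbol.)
Stack is shown with the top on the left.

Stack    Input      Action
--------------------------
S $      g * * / $  output S → g * A
g * A $  g * * / $  match 'g'
* A $    * * / $    match '*'
A $      * / $      output A → * / A
* / A $  * / $      match '*'
/ A $    / $        match '/'
A $      $          output A → ε
$        $          accept

The string is accepted.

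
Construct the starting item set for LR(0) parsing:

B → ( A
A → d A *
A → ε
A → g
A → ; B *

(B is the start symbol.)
First, augment the grammar with B' → B
I₀ = CLOSURE({ [B' → . B] }):
  [B' → . B] has the dot before B: add [B → . ( A]
No further items can be added.

I₀ = { [B → . ( A], [B' → . B] }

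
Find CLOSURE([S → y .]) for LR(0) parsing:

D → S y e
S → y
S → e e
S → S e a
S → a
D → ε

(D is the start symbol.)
To compute CLOSURE, for each item [A → α.Bβ] where B is a non-terminal, add [B → .γ] for all productions B → γ; repeat for the newly added items until nothing changes.

Start with: [S → y .]
The dot is at the end, so nothing is added.

CLOSURE = { [S → y .] }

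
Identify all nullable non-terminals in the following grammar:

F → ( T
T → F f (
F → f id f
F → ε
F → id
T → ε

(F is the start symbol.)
A non-terminal is nullable if it can derive ε (the empty string): either it has an ε-production, or it has a production whose right-hand side consists entirely of nullable non-terminals.

ε-productions: F → ε, T → ε
So F, T are immediately nullable.
Every non-terminal is now nullable.
Nullable = { 'F', 'T' }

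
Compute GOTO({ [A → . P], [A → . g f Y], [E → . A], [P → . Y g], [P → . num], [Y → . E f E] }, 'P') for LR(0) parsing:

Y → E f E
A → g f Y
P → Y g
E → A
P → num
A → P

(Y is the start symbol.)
GOTO(I, 'P') = CLOSURE({ [A → αX.β] : [A → α.Xβ] ∈ I, X = 'P' })

Items with dot before 'P', with the dot advanced:
  [A → . P] → [A → P .]
Closure adds nothing (no advanced item has the dot before a non-terminal).

GOTO = { [A → P .] }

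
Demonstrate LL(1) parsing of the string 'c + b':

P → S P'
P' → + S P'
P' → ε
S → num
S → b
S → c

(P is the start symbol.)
LL(1) parsing maintains a stack (initially the start symbol over $) and the input. At each step: if the stack top is a terminal, match it against the current input token; if it is a non-terminal N, replace it with the RHS of M[N, lookahead] (the unique production whose predict set contains the lookahead).

Stack is shown with the top on the left.

Stack     Input    Action
-------------------------
P $       c + b $  output P → S P'
S P' $    c + b $  output S → c
c P' $    c + b $  match 'c'
P' $      + b $    output P' → + S P'
+ S P' $  + b $    match '+'
S P' $    b $      output S → b
b P' $    b $      match 'b'
P' $      $        output P' → ε
$         $        accept

The string is accepted.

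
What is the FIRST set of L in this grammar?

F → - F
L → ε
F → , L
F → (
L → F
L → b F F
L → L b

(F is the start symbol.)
{ '(', ',', '-', 'b', ε }

To compute FIRST(L), examine every production with L on the left-hand side, reading each right-hand side left to right until a non-nullable symbol is reached.

FIRST sets of the other non-terminals involved (by the same procedure, iterated to a fixed point):
  FIRST(F) = { '(', ',', '-' }

From L → ε:
  - ε-production, so ε ∈ FIRST(L)
From L → F:
  - F is a non-terminal: add FIRST(F) \ {ε} = { '(', ',', '-' }
    F is not nullable, so stop
From L → b F F:
  - b is a terminal: add 'b' and stop
From L → L b:
  - L is the symbol being defined: contributes nothing new
    L is nullable, so continue to the next symbol
  - b is a terminal: add 'b' and stop

Collecting: FIRST(L) = { '(', ',', '-', 'b', ε }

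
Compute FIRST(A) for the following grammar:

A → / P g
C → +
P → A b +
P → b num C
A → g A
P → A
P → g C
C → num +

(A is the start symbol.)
To compute FIRST(A), examine every production with A on the left-hand side, reading each right-hand side left to right until a non-nullable symbol is reached.

From A → / P g:
  - '/' is a terminal: add '/' and stop
From A → g A:
  - g is a terminal: add 'g' and stop

Collecting: FIRST(A) = { '/', 'g' }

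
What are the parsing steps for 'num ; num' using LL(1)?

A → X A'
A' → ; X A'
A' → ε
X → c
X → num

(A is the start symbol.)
Stack is shown with the top on the left.

Stack     Input        Action
-----------------------------
A $       num ; num $  output A → X A'
X A' $    num ; num $  output X → num
num A' $  num ; num $  match 'num'
A' $      ; num $      output A' → ; X A'
; X A' $  ; num $      match ';'
X A' $    num $        output X → num
num A' $  num $        match 'num'
A' $      $            output A' → ε
$         $            accept

The string is accepted.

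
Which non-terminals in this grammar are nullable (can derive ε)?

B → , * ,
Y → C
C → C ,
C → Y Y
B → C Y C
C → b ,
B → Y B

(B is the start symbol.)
There are no ε-productions, so no non-terminal can derive ε.
No non-terminals are nullable.

Answer: None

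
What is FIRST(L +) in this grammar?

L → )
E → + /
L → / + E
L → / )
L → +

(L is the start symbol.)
FIRST sets of the non-terminals involved (from the grammar, by fixed-point iteration):
  FIRST(L) = { ')', '+', '/' }

To compute FIRST(L +), process the symbols left to right:
Symbol L is a non-terminal. Add FIRST(L) \ {ε} = { ')', '+', '/' }
L is not nullable (ε ∉ FIRST(L)), so stop here.
FIRST(L +) = { ')', '+', '/' }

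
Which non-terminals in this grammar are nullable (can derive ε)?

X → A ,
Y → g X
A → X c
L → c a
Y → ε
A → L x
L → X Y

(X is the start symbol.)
A non-terminal is nullable if it can derive ε (the empty string): either it has an ε-production, or it has a production whose right-hand side consists entirely of nullable non-terminals.

ε-productions: Y → ε
So Y is immediately nullable.
No further non-terminal can be added: every production for the remaining non-terminals contains a terminal or a non-nullable non-terminal.
Nullable = { 'Y' }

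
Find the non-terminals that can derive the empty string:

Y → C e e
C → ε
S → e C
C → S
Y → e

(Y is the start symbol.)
ε-productions: C → ε
So C is immediately nullable.
No further non-terminal can be added: every production for the remaining non-terminals contains a terminal or a non-nullable non-terminal.
Nullable = { 'C' }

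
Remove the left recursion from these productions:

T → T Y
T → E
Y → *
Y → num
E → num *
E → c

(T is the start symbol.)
T is directly left-recursive. The standard transformation for
  A → A α₁ | ... | A α_m | β₁ | ... | β_n
is
  A  → β₁ A' | ... | β_n A'
  A' → α₁ A' | ... | α_m A' | ε

T → E becomes T → E T'
T → T Y becomes T' → Y T'
Add T' → ε

Productions for other non-terminals are unchanged:
  Y → *
  Y → num
  E → num *
  E → c

Resulting grammar:
T → E T'
T' → Y T'
T' → ε
Y → *
Y → num
E → num *
E → c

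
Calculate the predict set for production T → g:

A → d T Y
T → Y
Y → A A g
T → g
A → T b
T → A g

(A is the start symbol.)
{ 'g' }

PREDICT(T → g) = (FIRST(RHS) \ {ε}) ∪ (FOLLOW(T) if ε ∈ FIRST(RHS), i.e. RHS ⇒* ε)
FIRST(g) = { 'g' }
ε ∉ FIRST(g), so FOLLOW(T) is not added.
PREDICT(T → g) = { 'g' }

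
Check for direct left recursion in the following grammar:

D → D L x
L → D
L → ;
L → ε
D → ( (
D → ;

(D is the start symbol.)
D → D L x: LEFT RECURSIVE (starts with D)
L → D: starts with D
L → ;: starts with ';'
L → ε: starts with ε
D → ( (: starts with '('
D → ;: starts with ';'

The grammar has direct left recursion on: D.

Answer: Yes, D is left-recursive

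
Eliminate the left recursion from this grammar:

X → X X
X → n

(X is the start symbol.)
X → n X'
X' → X X'
X' → ε

X is directly left-recursive. The standard transformation for
  A → A α₁ | ... | A α_m | β₁ | ... | β_n
is
  A  → β₁ A' | ... | β_n A'
  A' → α₁ A' | ... | α_m A' | ε

X → n becomes X → n X'
X → X X becomes X' → X X'
Add X' → ε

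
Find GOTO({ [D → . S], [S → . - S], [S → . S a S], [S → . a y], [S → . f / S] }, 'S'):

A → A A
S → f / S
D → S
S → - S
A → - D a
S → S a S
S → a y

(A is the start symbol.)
GOTO(I, 'S') = CLOSURE({ [A → αX.β] : [A → α.Xβ] ∈ I, X = 'S' })

Items with dot before 'S', with the dot advanced:
  [D → . S] → [D → S .]
  [S → . S a S] → [S → S . a S]
Closure adds nothing (no advanced item has the dot before a non-terminal).

GOTO = { [D → S .], [S → S . a S] }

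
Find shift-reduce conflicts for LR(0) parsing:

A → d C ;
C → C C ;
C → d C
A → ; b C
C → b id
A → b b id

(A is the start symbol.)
A shift-reduce conflict occurs when an LR(0) state has both:
  - a complete (reduce) item [A → α .] (dot at the end), and
  - a shift item [B → β . c γ] (dot before a terminal).

Augment with A' → A and build the canonical LR(0) collection (I0 = CLOSURE({[A' → . A]}), then GOTO on every symbol after a dot until no new states appear). It has 17 states:
  I0: { [A → . ; b C], [A → . b b id], [A → . d C ;], [A' → . A] }  — shift
  I1: { [A → ; . b C] }  — shift
  I2: { [A' → A .] }  — accept
  I3: { [A → b . b id] }  — shift
  I4: { [A → d . C ;], [C → . C C ;], [C → . b id], [C → . d C] }  — shift
  I5: { [A → d C . ;], [C → . C C ;], [C → . b id], [C → . d C], [C → C . C ;] }  — shift
  I6: { [C → b . id] }  — shift
  I7: { [C → . C C ;], [C → . b id], [C → . d C], [C → d . C] }  — shift
  I8: { [C → . C C ;], [C → . b id], [C → . d C], [C → C . C ;], [C → d C .] }  — shift, reduce
  I9: { [C → . C C ;], [C → . b id], [C → . d C], [C → C . C ;], [C → C C . ;] }  — shift
  I10: { [C → C C ; .] }  — reduce
  I11: { [C → b id .] }  — reduce
  I12: { [A → d C ; .] }  — reduce
  I13: { [A → b b . id] }  — shift
  I14: { [A → b b id .] }  — reduce
  I15: { [A → ; b . C], [C → . C C ;], [C → . b id], [C → . d C] }  — shift
  I16: { [A → ; b C .], [C → . C C ;], [C → . b id], [C → . d C], [C → C . C ;] }  — shift, reduce

I8 contains reduce item [C → d C .] and shift items [C → . b id], [C → . d C] — shift-reduce conflict.
I16 contains reduce item [A → ; b C .] and shift items [C → . b id], [C → . d C] — shift-reduce conflict.

Answer: Yes — I8: [C → d C .] vs [C → . b id]; I16: [A → ; b C .] vs [C → . b id]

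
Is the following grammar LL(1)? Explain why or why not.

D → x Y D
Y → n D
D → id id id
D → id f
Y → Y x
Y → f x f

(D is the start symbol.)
No. Predict set conflict for D: { 'id' }

A grammar is LL(1) if for each non-terminal N with multiple productions, the predict sets of those productions are pairwise disjoint, where PREDICT(N → α) = (FIRST(α) \ {ε}) ∪ (FOLLOW(N) if α ⇒* ε).

Relevant sets:
  FIRST(Y) = { 'f', 'n' }

For D:
  PREDICT(D → x Y D) = { 'x' }
  PREDICT(D → id id id) = { 'id' }
  PREDICT(D → id f) = { 'id' }
For Y:
  PREDICT(Y → n D) = { 'n' }
  PREDICT(Y → Y x) = { 'f', 'n' }
  PREDICT(Y → f x f) = { 'f' }

Conflict found: Predict set conflict for D: { 'id' }
The grammar is NOT LL(1).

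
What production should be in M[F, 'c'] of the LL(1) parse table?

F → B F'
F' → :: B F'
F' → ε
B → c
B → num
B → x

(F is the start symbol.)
F → B F'

To find M[F, 'c'], we find productions for F where 'c' is in the predict set (PREDICT(N → α) = (FIRST(α) \ {ε}) ∪ (FOLLOW(N) if α ⇒* ε)).

Relevant sets:
  FIRST(B) = { 'c', 'num', 'x' }

F → B F': PREDICT = { 'c', 'num', 'x' }
  'c' is in predict set, so this production goes in M[F, 'c']

M[F, 'c'] = F → B F'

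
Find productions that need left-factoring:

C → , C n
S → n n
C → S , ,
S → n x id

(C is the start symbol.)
Left-factoring is needed when two productions for the same non-terminal
share a common prefix on the right-hand side.

Productions for C:
  C → , C n
  C → S , ,
Productions for S:
  S → n n
  S → n x id

Found common prefix 'n' in productions for S

Answer: Yes, S has productions with common prefix 'n'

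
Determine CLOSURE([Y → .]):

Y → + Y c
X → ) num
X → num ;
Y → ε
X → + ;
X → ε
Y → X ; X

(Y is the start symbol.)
To compute CLOSURE, for each item [A → α.Bβ] where B is a non-terminal, add [B → .γ] for all productions B → γ; repeat for the newly added items until nothing changes.

Start with: [Y → .]
The dot is at the end, so nothing is added.

CLOSURE = { [Y → .] }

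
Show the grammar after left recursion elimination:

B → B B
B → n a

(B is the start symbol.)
B is directly left-recursive. The standard transformation for
  A → A α₁ | ... | A α_m | β₁ | ... | β_n
is
  A  → β₁ A' | ... | β_n A'
  A' → α₁ A' | ... | α_m A' | ε

B → n a becomes B → n a B'
B → B B becomes B' → B B'
Add B' → ε

Resulting grammar:
B → n a B'
B' → B B'
B' → ε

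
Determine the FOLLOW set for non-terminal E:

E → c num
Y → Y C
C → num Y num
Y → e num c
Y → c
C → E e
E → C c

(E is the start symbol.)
E is the start symbol, so $ ∈ FOLLOW(E).
In C → E e: E is followed by e, add FIRST(e) \ {ε} = { 'e' }

Taking the union: FOLLOW(E) = { $, 'e' }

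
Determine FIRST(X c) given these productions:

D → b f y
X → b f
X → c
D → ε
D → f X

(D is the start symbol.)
FIRST sets of the non-terminals involved (from the grammar, by fixed-point iteration):
  FIRST(X) = { 'b', 'c' }

To compute FIRST(X c), process the symbols left to right:
Symbol X is a non-terminal. Add FIRST(X) \ {ε} = { 'b', 'c' }
X is not nullable (ε ∉ FIRST(X)), so stop here.
FIRST(X c) = { 'b', 'c' }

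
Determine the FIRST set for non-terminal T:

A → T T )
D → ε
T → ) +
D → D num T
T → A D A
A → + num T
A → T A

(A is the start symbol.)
To compute FIRST(T), examine every production with T on the left-hand side, reading each right-hand side left to right until a non-nullable symbol is reached.

FIRST sets of the other non-terminals involved (by the same procedure, iterated to a fixed point):
  FIRST(A) = { ')', '+' }

From T → ) +:
  - ')' is a terminal: add ')' and stop
From T → A D A:
  - A is a non-terminal: add FIRST(A) \ {ε} = { ')', '+' }
    A is not nullable, so stop

Collecting: FIRST(T) = { ')', '+' }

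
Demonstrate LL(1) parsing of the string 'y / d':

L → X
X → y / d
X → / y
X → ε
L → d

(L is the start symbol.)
LL(1) parsing maintains a stack (initially the start symbol over $) and the input. At each step: if the stack top is a terminal, match it against the current input token; if it is a non-terminal N, replace it with the RHS of M[N, lookahead] (the unique production whose predict set contains the lookahead).

Stack is shown with the top on the left.

Stack    Input    Action
------------------------
L $      y / d $  output L → X
X $      y / d $  output X → y / d
y / d $  y / d $  match 'y'
/ d $    / d $    match '/'
d $      d $      match 'd'
$        $        accept

The string is accepted.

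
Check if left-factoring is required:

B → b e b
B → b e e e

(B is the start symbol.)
Yes, B has productions with common prefix 'b e'

Left-factoring is needed when two productions for the same non-terminal
share a common prefix on the right-hand side.

Productions for B:
  B → b e b
  B → b e e e

Found common prefix 'b e' in productions for B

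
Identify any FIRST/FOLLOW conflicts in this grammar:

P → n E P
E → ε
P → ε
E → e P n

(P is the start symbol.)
Yes. P → n E P with FOLLOW(P) on { 'n' }

A FIRST/FOLLOW conflict occurs when a non-terminal N has a nullable alternative N → β (β ⇒* ε) and another alternative N → α with FIRST(α) ∩ FOLLOW(N) ≠ ∅: on such a lookahead the parser cannot decide between expanding α and letting N vanish via β.

Nullable non-terminals: E, P.

E: nullable alternative(s) E → ε; FOLLOW(E) = { $, 'n' }
  E → ε: FIRST \ {ε} = { } — this is the only nullable alternative, skip
  E → e P n: FIRST \ {ε} = { 'e' } — disjoint from FOLLOW(E)

P: nullable alternative(s) P → ε; FOLLOW(P) = { $, 'n' }
  P → n E P: FIRST \ {ε} = { 'n' } — overlaps FOLLOW(P) on { 'n' }: CONFLICT
  P → ε: FIRST \ {ε} = { } — this is the only nullable alternative, skip

So the grammar has 1 FIRST/FOLLOW conflict (marked CONFLICT above).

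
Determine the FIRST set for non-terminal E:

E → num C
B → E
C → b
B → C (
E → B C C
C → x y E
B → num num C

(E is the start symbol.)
FIRST sets of the other non-terminals involved (by the same procedure, iterated to a fixed point):
  FIRST(B) = { 'b', 'num', 'x' }

From E → num C:
  - num is a terminal: add 'num' and stop
From E → B C C:
  - B is a non-terminal: add FIRST(B) \ {ε} = { 'b', 'num', 'x' }
    B is not nullable, so stop

Collecting: FIRST(E) = { 'b', 'num', 'x' }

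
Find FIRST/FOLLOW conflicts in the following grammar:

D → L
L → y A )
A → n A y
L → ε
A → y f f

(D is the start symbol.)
A FIRST/FOLLOW conflict occurs when a non-terminal N has a nullable alternative N → β (β ⇒* ε) and another alternative N → α with FIRST(α) ∩ FOLLOW(N) ≠ ∅: on such a lookahead the parser cannot decide between expanding α and letting N vanish via β.

Nullable non-terminals: D, L.
D has a nullable alternative but only one production, so nothing to check.

L: nullable alternative(s) L → ε; FOLLOW(L) = { $ }
  L → y A ): FIRST \ {ε} = { 'y' } — disjoint from FOLLOW(L)
  L → ε: FIRST \ {ε} = { } — this is the only nullable alternative, skip

A has no nullable alternative, so no FIRST/FOLLOW check is needed there.

No FIRST/FOLLOW conflicts found.

Answer: No FIRST/FOLLOW conflicts.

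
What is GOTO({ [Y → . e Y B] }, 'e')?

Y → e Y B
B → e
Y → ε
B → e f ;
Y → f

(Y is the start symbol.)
GOTO(I, 'e') = CLOSURE({ [A → αX.β] : [A → α.Xβ] ∈ I, X = 'e' })

Items with dot before 'e', with the dot advanced:
  [Y → . e Y B] → [Y → e . Y B]
Closure of the advanced items:
  [Y → e . Y B] has the dot before Y: add [Y → . e Y B], [Y → .], [Y → . f]

GOTO = { [Y → . e Y B], [Y → . f], [Y → .], [Y → e . Y B] }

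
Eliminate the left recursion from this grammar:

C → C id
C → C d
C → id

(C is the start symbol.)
C is directly left-recursive. The standard transformation for
  A → A α₁ | ... | A α_m | β₁ | ... | β_n
is
  A  → β₁ A' | ... | β_n A'
  A' → α₁ A' | ... | α_m A' | ε

C → id becomes C → id C'
C → C id becomes C' → id C'
C → C d becomes C' → d C'
Add C' → ε

Resulting grammar:
C → id C'
C' → id C'
C' → d C'
C' → ε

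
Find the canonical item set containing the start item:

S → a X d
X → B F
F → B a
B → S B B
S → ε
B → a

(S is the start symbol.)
First, augment the grammar with S' → S
I₀ = CLOSURE({ [S' → . S] }):
  [S' → . S] has the dot before S: add [S → . a X d], [S → .]
No further items can be added.

I₀ = { [S → . a X d], [S → .], [S' → . S] }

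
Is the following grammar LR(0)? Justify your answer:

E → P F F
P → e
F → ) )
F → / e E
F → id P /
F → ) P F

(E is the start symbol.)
Yes, the grammar is LR(0)

Augment with E' → E and build the canonical LR(0) collection (I0 = CLOSURE({[E' → . E]}), then GOTO on every symbol after a dot until no new states appear). It has 16 states:
  I0: { [E → . P F F], [E' → . E], [P → . e] }  — shift
  I1: { [E' → E .] }  — accept
  I2: { [E → P . F F], [F → . ) )], [F → . ) P F], [F → . / e E], [F → . id P /] }  — shift
  I3: { [P → e .] }  — reduce
  I4: { [F → ) . )], [F → ) . P F], [P → . e] }  — shift
  I5: { [F → / . e E] }  — shift
  I6: { [E → P F . F], [F → . ) )], [F → . ) P F], [F → . / e E], [F → . id P /] }  — shift
  I7: { [F → id . P /], [P → . e] }  — shift
  I8: { [F → id P . /] }  — shift
  I9: { [F → id P / .] }  — reduce
  I10: { [E → P F F .] }  — reduce
  I11: { [E → . P F F], [F → / e . E], [P → . e] }  — shift
  I12: { [F → / e E .] }  — reduce
  I13: { [F → ) ) .] }  — reduce
  I14: { [F → ) P . F], [F → . ) )], [F → . ) P F], [F → . / e E], [F → . id P /] }  — shift
  I15: { [F → ) P F .] }  — reduce

Every state is either a pure shift/goto state or contains exactly one complete item and nothing to shift — no conflicts. The grammar is LR(0).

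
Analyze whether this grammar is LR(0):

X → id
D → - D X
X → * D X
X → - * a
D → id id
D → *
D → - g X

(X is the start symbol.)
A grammar is LR(0) if no state in the canonical LR(0) collection has:
  - both a shift item (dot before a terminal) and a complete item (shift-reduce conflict), or
  - two or more complete items (reduce-reduce conflict; the accept item [X' → X .] counts as a complete item here).

Augment with X' → X and build the canonical LR(0) collection (I0 = CLOSURE({[X' → . X]}), then GOTO on every symbol after a dot until no new states appear). It has 17 states:
  I0: { [X → . * D X], [X → . - * a], [X → . id], [X' → . X] }  — shift
  I1: { [D → . *], [D → . - D X], [D → . - g X], [D → . id id], [X → * . D X] }  — shift
  I2: { [X → - . * a] }  — shift
  I3: { [X' → X .] }  — accept
  I4: { [X → id .] }  — reduce
  I5: { [X → - * . a] }  — shift
  I6: { [X → - * a .] }  — reduce
  I7: { [D → * .] }  — reduce
  I8: { [D → - . D X], [D → - . g X], [D → . *], [D → . - D X], [D → . - g X], [D → . id id] }  — shift
  I9: { [X → * D . X], [X → . * D X], [X → . - * a], [X → . id] }  — shift
  I10: { [D → id . id] }  — shift
  I11: { [D → id id .] }  — reduce
  I12: { [X → * D X .] }  — reduce
  I13: { [D → - D . X], [X → . * D X], [X → . - * a], [X → . id] }  — shift
  I14: { [D → - g . X], [X → . * D X], [X → . - * a], [X → . id] }  — shift
  I15: { [D → - g X .] }  — reduce
  I16: { [D → - D X .] }  — reduce

Every state is either a pure shift/goto state or contains exactly one complete item and nothing to shift — no conflicts. The grammar is LR(0).

Answer: Yes, the grammar is LR(0)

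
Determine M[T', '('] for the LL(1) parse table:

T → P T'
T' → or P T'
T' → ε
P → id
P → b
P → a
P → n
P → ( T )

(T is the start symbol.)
Empty (error entry)

To find M[T', '('], we find productions for T' where '(' is in the predict set (PREDICT(N → α) = (FIRST(α) \ {ε}) ∪ (FOLLOW(N) if α ⇒* ε)).

Relevant sets:
  FOLLOW(T') = { $, ')' }

T' → or P T': PREDICT = { 'or' }
T' → ε: PREDICT = { $, ')' }

M[T', '('] is empty (no production applies)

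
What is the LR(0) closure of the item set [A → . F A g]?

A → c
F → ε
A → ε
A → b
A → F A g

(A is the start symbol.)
{ [A → . F A g], [F → .] }

Start with: [A → . F A g]
  [A → . F A g] has the dot before F: add [F → .]
No further items can be added.

CLOSURE = { [A → . F A g], [F → .] }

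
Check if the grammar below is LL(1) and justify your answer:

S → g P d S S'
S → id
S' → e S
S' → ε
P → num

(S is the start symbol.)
No. Predict set conflict for S': { 'e' }

Relevant sets:
  FOLLOW(S') = { $, 'e' }

For S:
  PREDICT(S → g P d S S') = { 'g' }
  PREDICT(S → id) = { 'id' }
For S':
  PREDICT(S' → e S) = { 'e' }
  PREDICT(S' → ε) = { $, 'e' }
P has a single production, so nothing to check there.

Conflict found: Predict set conflict for S': { 'e' }
The grammar is NOT LL(1).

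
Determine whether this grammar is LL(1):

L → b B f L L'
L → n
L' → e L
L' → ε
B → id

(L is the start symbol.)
A grammar is LL(1) if for each non-terminal N with multiple productions, the predict sets of those productions are pairwise disjoint, where PREDICT(N → α) = (FIRST(α) \ {ε}) ∪ (FOLLOW(N) if α ⇒* ε).

Relevant sets:
  FOLLOW(L') = { $, 'e' }

For L:
  PREDICT(L → b B f L L') = { 'b' }
  PREDICT(L → n) = { 'n' }
For L':
  PREDICT(L' → e L) = { 'e' }
  PREDICT(L' → ε) = { $, 'e' }
B has a single production, so nothing to check there.

Conflict found: Predict set conflict for L': { 'e' }
The grammar is NOT LL(1).

Answer: No. Predict set conflict for L': { 'e' }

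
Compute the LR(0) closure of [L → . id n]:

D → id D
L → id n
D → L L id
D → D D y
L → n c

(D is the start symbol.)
Start with: [L → . id n]
The dot precedes the terminal id, so nothing is added.

CLOSURE = { [L → . id n] }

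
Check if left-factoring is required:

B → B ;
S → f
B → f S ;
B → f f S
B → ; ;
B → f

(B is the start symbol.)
Yes, B has productions with common prefix 'f'

Left-factoring is needed when two productions for the same non-terminal
share a common prefix on the right-hand side.

Productions for B:
  B → B ;
  B → f S ;
  B → f f S
  B → ; ;
  B → f

Found common prefix 'f' in productions for B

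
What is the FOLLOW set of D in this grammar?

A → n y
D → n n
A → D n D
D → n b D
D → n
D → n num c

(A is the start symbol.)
{ $, 'n' }

In A → D n D: D is followed by n D, add FIRST(n D) \ {ε} = { 'n' }
In A → D n D: D is at the end, add FOLLOW(A)
In D → n b D: D is at the end; this adds FOLLOW(D) to itself — nothing new

The FOLLOW sets referred to above (computed the same way, to a fixed point):
  FOLLOW(A) = { $ }

Taking the union: FOLLOW(D) = { $, 'n' }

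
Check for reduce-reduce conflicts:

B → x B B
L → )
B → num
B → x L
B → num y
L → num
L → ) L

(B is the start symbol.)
Augment with B' → B and build the canonical LR(0) collection (I0 = CLOSURE({[B' → . B]}), then GOTO on every symbol after a dot until no new states appear). It has 12 states:
  I0: { [B → . num y], [B → . num], [B → . x B B], [B → . x L], [B' → . B] }  — shift
  I1: { [B' → B .] }  — accept
  I2: { [B → num . y], [B → num .] }  — shift, reduce
  I3: { [B → . num y], [B → . num], [B → . x B B], [B → . x L], [B → x . B B], [B → x . L], [L → . ) L], [L → . )], [L → . num] }  — shift
  I4: { [L → ) . L], [L → ) .], [L → . ) L], [L → . )], [L → . num] }  — shift, reduce
  I5: { [B → . num y], [B → . num], [B → . x B B], [B → . x L], [B → x B . B] }  — shift
  I6: { [B → x L .] }  — reduce
  I7: { [B → num . y], [B → num .], [L → num .] }  — shift, 2 reduces
  I8: { [B → num y .] }  — reduce
  I9: { [B → x B B .] }  — reduce
  I10: { [L → ) L .] }  — reduce
  I11: { [L → num .] }  — reduce

I7 contains complete items [B → num .], [L → num .] — reduce-reduce conflict.

Answer: Yes — I7: [B → num .] vs [L → num .]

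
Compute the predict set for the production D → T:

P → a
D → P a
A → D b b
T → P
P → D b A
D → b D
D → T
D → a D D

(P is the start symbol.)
{ 'a', 'b' }

PREDICT(D → T) = (FIRST(RHS) \ {ε}) ∪ (FOLLOW(D) if ε ∈ FIRST(RHS), i.e. RHS ⇒* ε)
FIRST(T) = { 'a', 'b' }
FIRST(T) = { 'a', 'b' }
ε ∉ FIRST(T), so FOLLOW(D) is not added.
PREDICT(D → T) = { 'a', 'b' }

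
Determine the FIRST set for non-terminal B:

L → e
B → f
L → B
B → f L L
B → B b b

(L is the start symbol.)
To compute FIRST(B), examine every production with B on the left-hand side, reading each right-hand side left to right until a non-nullable symbol is reached.

From B → f:
  - f is a terminal: add 'f' and stop
From B → f L L:
  - f is a terminal: add 'f' and stop
From B → B b b:
  - B is the symbol being defined: contributes nothing new
    B is not nullable, so stop

Collecting: FIRST(B) = { 'f' }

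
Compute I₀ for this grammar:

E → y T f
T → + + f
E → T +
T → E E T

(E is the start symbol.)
First, augment the grammar with E' → E
I₀ = CLOSURE({ [E' → . E] }):
  [E' → . E] has the dot before E: add [E → . y T f], [E → . T +]
  [E → . T +] has the dot before T: add [T → . + + f], [T → . E E T]
No further items can be added.

I₀ = { [E → . T +], [E → . y T f], [E' → . E], [T → . + + f], [T → . E E T] }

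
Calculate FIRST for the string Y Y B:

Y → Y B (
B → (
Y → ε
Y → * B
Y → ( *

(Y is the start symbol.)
{ '(', '*' }

FIRST sets of the non-terminals involved (from the grammar, by fixed-point iteration):
  FIRST(Y) = { '(', '*', ε }
  FIRST(B) = { '(' }

To compute FIRST(Y Y B), process the symbols left to right:
Symbol Y is a non-terminal. Add FIRST(Y) \ {ε} = { '(', '*' }
Y is nullable (ε ∈ FIRST(Y)), continue to the next symbol.
Symbol Y is a non-terminal. Add FIRST(Y) \ {ε} = { '(', '*' }
Y is nullable (ε ∈ FIRST(Y)), continue to the next symbol.
Symbol B is a non-terminal. Add FIRST(B) \ {ε} = { '(' }
B is not nullable (ε ∉ FIRST(B)), so stop here.
FIRST(Y Y B) = { '(', '*' }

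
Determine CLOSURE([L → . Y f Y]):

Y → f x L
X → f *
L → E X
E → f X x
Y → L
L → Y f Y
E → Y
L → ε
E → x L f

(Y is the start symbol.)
{ [E → . Y], [E → . f X x], [E → . x L f], [L → . E X], [L → . Y f Y], [L → .], [Y → . L], [Y → . f x L] }

To compute CLOSURE, for each item [A → α.Bβ] where B is a non-terminal, add [B → .γ] for all productions B → γ; repeat for the newly added items until nothing changes.

Start with: [L → . Y f Y]
  [L → . Y f Y] has the dot before Y: add [Y → . f x L], [Y → . L]
  [Y → . L] has the dot before L: add [L → . E X], [L → .]
  [L → . E X] has the dot before E: add [E → . f X x], [E → . Y], [E → . x L f]
No further items can be added.

CLOSURE = { [E → . Y], [E → . f X x], [E → . x L f], [L → . E X], [L → . Y f Y], [L → .], [Y → . L], [Y → . f x L] }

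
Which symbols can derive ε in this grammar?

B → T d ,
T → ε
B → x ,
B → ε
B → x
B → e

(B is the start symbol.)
ε-productions: T → ε, B → ε
So T, B are immediately nullable.
Every non-terminal is now nullable.
Nullable = { 'B', 'T' }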